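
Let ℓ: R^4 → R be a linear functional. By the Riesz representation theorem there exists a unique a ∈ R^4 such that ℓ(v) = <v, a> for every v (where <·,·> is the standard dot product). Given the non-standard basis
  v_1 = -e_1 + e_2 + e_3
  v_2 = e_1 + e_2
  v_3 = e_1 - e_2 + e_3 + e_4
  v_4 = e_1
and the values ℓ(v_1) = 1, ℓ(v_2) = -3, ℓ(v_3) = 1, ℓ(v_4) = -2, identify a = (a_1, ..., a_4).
a = (-2, -1, 0, 2)

Write a = (a_1, ..., a_4) in the standard basis. For each basis vector v_i, ℓ(v_i) = <v_i, a> is a linear equation in the a_j's. Collect the n equations into a matrix system V a = ℓ, where row i of V is v_i (expressed in the standard basis). Since V is invertible (lower-triangular with 1s on the diagonal, up to permutation), solve by back-substitution:
  V =
[[-1, 1, 1, 0],
 [1, 1, 0, 0],
 [1, -1, 1, 1],
 [1, 0, 0, 0]]
  V a = (1, -3, 1, -2)
Solving gives a = (-2, -1, 0, 2).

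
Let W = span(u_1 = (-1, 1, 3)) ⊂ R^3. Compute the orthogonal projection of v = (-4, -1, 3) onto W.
proj_W(v) = (-12/11, 12/11, 36/11)

Set up U = [u_1 | ... | u_1] ∈ R^(3×1). The projector onto W = col(U) is P = U (U^T U)^(-1) U^T.
Compute U^T U =
  [11],
and U^T v = (12).
Solve U^T U · c = U^T v for the coefficients: c = (12/11). The projection is proj_W(v) = U c.
Check: (v - proj_W(v)) · u_1 = 0  (should be 0).
Result: proj_W(v) = (-12/11, 12/11, 36/11).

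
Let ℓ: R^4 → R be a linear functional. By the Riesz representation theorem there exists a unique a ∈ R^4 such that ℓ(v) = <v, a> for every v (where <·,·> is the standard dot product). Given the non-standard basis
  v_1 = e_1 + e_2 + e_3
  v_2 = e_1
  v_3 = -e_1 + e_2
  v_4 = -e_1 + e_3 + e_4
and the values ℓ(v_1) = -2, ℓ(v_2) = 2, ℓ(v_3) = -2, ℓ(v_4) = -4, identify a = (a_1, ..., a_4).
a = (2, 0, -4, 2)

Write a = (a_1, ..., a_4) in the standard basis. For each basis vector v_i, ℓ(v_i) = <v_i, a> is a linear equation in the a_j's. Collect the n equations into a matrix system V a = ℓ, where row i of V is v_i (expressed in the standard basis). Since V is invertible (lower-triangular with 1s on the diagonal, up to permutation), solve by back-substitution:
  V =
[[1, 1, 1, 0],
 [1, 0, 0, 0],
 [-1, 1, 0, 0],
 [-1, 0, 1, 1]]
  V a = (-2, 2, -2, -4)
Solving gives a = (2, 0, -4, 2).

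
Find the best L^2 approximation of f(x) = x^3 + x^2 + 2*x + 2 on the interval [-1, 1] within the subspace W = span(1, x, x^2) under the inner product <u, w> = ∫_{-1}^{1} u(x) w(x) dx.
g(x) = x^2 + 13*x/5 + 2

The best approximation g ∈ W is the orthogonal projection of f onto W. Writing g = a_0 + a_1 x + a_2 x^2, the coefficients solve the normal equations G · a = b where
  G_{ij} = <φ_i, φ_j> and b_i = <f, φ_i>, with φ_0 = 1, φ_1 = x, φ_2 = x^2.
G =
  [2, 0, 2/3]
  [0, 2/3, 0]
  [2/3, 0, 2/5],
b = (14/3, 26/15, 26/15).
Solving gives a_0 = 2, a_1 = 13/5, a_2 = 1, so
  g(x) = x^2 + 13*x/5 + 2.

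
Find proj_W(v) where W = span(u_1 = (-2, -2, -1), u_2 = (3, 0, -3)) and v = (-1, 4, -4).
proj_W(v) = (27/17, 2/17, -24/17)

Set up U = [u_1 | ... | u_2] ∈ R^(3×2). The projector onto W = col(U) is P = U (U^T U)^(-1) U^T.
Compute U^T U =
  [9, -3]
  [-3, 18],
and U^T v = (-2, 9).
Solve U^T U · c = U^T v for the coefficients: c = (-1/17, 25/51). The projection is proj_W(v) = U c.
Check: (v - proj_W(v)) · u_1 = 0  (should be 0).
Check: (v - proj_W(v)) · u_2 = 0  (should be 0).
Result: proj_W(v) = (27/17, 2/17, -24/17).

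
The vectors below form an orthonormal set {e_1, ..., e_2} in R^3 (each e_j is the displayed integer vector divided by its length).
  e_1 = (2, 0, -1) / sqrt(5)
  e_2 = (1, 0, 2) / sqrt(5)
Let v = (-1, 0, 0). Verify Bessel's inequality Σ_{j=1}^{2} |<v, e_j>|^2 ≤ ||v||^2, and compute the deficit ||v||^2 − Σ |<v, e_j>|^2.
Σ |<v, e_j>|^2 = 1; ||v||^2 = 1; deficit = 0

Write each e_j = u_j / sqrt(<u_j, u_j>) where u_j is the displayed integer vector. Then <v, e_j> = <v, u_j> / sqrt(<u_j, u_j>), so |<v, e_j>|^2 = <v, u_j>^2 / <u_j, u_j>.
Coefficients: <v, e_1> = -2/sqrt(5), <v, e_2> = -1/sqrt(5).
Square and sum: Σ |<v, e_j>|^2 = 1.
Compute ||v||^2 = v·v = 1.
Deficit = 1 − 1 = 0 ≥ 0, confirming Bessel's inequality. (The deficit equals ||v − Σ <v,e_j> e_j||^2, the squared distance from v to span{e_j}.)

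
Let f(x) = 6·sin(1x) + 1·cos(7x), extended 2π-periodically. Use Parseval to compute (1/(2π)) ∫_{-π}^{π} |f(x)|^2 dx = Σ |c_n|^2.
Σ |c_n|^2 = 37/2

Expand |f|^2 and use orthogonality of {sin(nx), cos(mx)} on [-π, π]:
  ∫_{-π}^{π} sin(nx)^2 dx = π, ∫ cos(mx)^2 dx = π, and cross terms integrate to 0.
So ∫_{-π}^{π} f(x)^2 dx = 6^2 · π + 1^2 · π = (36 + 1)π.
Divide by 2π: (36 + 1)/2 = 37/2.
By Parseval, this equals Σ |c_n|^2.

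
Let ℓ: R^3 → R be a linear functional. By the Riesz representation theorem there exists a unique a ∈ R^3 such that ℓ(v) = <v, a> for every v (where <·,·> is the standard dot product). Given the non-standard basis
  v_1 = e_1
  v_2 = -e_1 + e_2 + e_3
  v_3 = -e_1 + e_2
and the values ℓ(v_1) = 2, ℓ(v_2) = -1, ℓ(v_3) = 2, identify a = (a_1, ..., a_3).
a = (2, 4, -3)

Write a = (a_1, ..., a_3) in the standard basis. For each basis vector v_i, ℓ(v_i) = <v_i, a> is a linear equation in the a_j's. Collect the n equations into a matrix system V a = ℓ, where row i of V is v_i (expressed in the standard basis). Since V is invertible (lower-triangular with 1s on the diagonal, up to permutation), solve by back-substitution:
  V =
[[1, 0, 0],
 [-1, 1, 1],
 [-1, 1, 0]]
  V a = (2, -1, 2)
Solving gives a = (2, 4, -3).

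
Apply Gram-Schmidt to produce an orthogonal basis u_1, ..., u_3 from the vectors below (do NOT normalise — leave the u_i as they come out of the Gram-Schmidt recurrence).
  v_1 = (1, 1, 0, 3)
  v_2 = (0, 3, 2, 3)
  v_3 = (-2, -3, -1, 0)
Orthogonal basis:
  u_1 = (1, 1, 0, 3)
  u_2 = (-12/11, 21/11, 2, -3/11)
  u_3 = (-109/49, -19/14, 12/49, 117/98)

Apply the Gram-Schmidt recurrence
  u_1 = v_1
  u_i = v_i − Σ_{j<i} ((v_i · u_j) / (u_j · u_j)) · u_j.

Step by step this gives:
  u_1 = (1, 1, 0, 3)
  u_2 = (-12/11, 21/11, 2, -3/11)
  u_3 = (-109/49, -19/14, 12/49, 117/98)

Orthogonality check:
  u_2 · u_1 = 0 (should be 0)
  u_3 · u_1 = 0 (should be 0)
  u_3 · u_2 = 0 (should be 0)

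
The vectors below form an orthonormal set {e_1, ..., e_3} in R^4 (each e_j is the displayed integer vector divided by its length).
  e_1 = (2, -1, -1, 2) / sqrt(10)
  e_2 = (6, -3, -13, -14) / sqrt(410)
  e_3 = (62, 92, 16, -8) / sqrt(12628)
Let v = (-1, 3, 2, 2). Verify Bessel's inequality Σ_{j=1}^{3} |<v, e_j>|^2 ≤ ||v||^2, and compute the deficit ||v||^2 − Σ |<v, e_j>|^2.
Σ |<v, e_j>|^2 = 1286/77; ||v||^2 = 18; deficit = 100/77

Write each e_j = u_j / sqrt(<u_j, u_j>) where u_j is the displayed integer vector. Then <v, e_j> = <v, u_j> / sqrt(<u_j, u_j>), so |<v, e_j>|^2 = <v, u_j>^2 / <u_j, u_j>.
Coefficients: <v, e_1> = -3/sqrt(10), <v, e_2> = -69/sqrt(410), <v, e_3> = 230/sqrt(12628).
Square and sum: Σ |<v, e_j>|^2 = 1286/77.
Compute ||v||^2 = v·v = 18.
Deficit = 18 − 1286/77 = 100/77 ≥ 0, confirming Bessel's inequality. (The deficit equals ||v − Σ <v,e_j> e_j||^2, the squared distance from v to span{e_j}.)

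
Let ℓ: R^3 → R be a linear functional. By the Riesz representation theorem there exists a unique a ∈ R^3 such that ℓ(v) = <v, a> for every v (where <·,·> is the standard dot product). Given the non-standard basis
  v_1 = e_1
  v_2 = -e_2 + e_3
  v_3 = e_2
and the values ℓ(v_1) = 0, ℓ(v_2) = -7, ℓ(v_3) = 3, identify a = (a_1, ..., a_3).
a = (0, 3, -4)

Write a = (a_1, ..., a_3) in the standard basis. For each basis vector v_i, ℓ(v_i) = <v_i, a> is a linear equation in the a_j's. Collect the n equations into a matrix system V a = ℓ, where row i of V is v_i (expressed in the standard basis). Since V is invertible (lower-triangular with 1s on the diagonal, up to permutation), solve by back-substitution:
  V =
[[1, 0, 0],
 [0, -1, 1],
 [0, 1, 0]]
  V a = (0, -7, 3)
Solving gives a = (0, 3, -4).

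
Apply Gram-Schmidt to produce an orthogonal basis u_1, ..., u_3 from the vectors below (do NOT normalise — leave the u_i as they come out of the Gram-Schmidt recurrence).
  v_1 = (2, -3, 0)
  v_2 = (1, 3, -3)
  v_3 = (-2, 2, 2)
Orthogonal basis:
  u_1 = (2, -3, 0)
  u_2 = (27/13, 18/13, -3)
  u_3 = (6/11, 4/11, 6/11)

Apply the Gram-Schmidt recurrence
  u_1 = v_1
  u_i = v_i − Σ_{j<i} ((v_i · u_j) / (u_j · u_j)) · u_j.

Step by step this gives:
  u_1 = (2, -3, 0)
  u_2 = (27/13, 18/13, -3)
  u_3 = (6/11, 4/11, 6/11)

Orthogonality check:
  u_2 · u_1 = 0 (should be 0)
  u_3 · u_1 = 0 (should be 0)
  u_3 · u_2 = 0 (should be 0)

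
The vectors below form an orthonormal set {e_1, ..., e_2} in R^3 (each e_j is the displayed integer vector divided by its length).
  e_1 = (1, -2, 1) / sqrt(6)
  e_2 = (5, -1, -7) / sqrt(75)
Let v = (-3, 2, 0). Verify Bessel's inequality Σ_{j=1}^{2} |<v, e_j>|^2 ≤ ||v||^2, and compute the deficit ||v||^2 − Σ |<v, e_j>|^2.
Σ |<v, e_j>|^2 = 601/50; ||v||^2 = 13; deficit = 49/50

Write each e_j = u_j / sqrt(<u_j, u_j>) where u_j is the displayed integer vector. Then <v, e_j> = <v, u_j> / sqrt(<u_j, u_j>), so |<v, e_j>|^2 = <v, u_j>^2 / <u_j, u_j>.
Coefficients: <v, e_1> = -7/sqrt(6), <v, e_2> = -17/sqrt(75).
Square and sum: Σ |<v, e_j>|^2 = 601/50.
Compute ||v||^2 = v·v = 13.
Deficit = 13 − 601/50 = 49/50 ≥ 0, confirming Bessel's inequality. (The deficit equals ||v − Σ <v,e_j> e_j||^2, the squared distance from v to span{e_j}.)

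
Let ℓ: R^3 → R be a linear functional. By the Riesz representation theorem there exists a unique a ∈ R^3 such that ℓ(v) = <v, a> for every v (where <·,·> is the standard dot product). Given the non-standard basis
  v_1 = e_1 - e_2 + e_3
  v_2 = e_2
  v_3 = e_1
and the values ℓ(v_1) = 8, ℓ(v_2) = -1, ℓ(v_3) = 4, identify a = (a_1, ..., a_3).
a = (4, -1, 3)

Write a = (a_1, ..., a_3) in the standard basis. For each basis vector v_i, ℓ(v_i) = <v_i, a> is a linear equation in the a_j's. Collect the n equations into a matrix system V a = ℓ, where row i of V is v_i (expressed in the standard basis). Since V is invertible (lower-triangular with 1s on the diagonal, up to permutation), solve by back-substitution:
  V =
[[1, -1, 1],
 [0, 1, 0],
 [1, 0, 0]]
  V a = (8, -1, 4)
Solving gives a = (4, -1, 3).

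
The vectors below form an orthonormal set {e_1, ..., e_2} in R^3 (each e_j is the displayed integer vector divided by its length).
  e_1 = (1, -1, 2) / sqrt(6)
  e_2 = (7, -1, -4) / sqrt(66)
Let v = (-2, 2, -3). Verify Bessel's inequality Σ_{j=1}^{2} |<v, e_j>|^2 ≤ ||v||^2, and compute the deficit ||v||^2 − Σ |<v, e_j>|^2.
Σ |<v, e_j>|^2 = 186/11; ||v||^2 = 17; deficit = 1/11

Write each e_j = u_j / sqrt(<u_j, u_j>) where u_j is the displayed integer vector. Then <v, e_j> = <v, u_j> / sqrt(<u_j, u_j>), so |<v, e_j>|^2 = <v, u_j>^2 / <u_j, u_j>.
Coefficients: <v, e_1> = -10/sqrt(6), <v, e_2> = -4/sqrt(66).
Square and sum: Σ |<v, e_j>|^2 = 186/11.
Compute ||v||^2 = v·v = 17.
Deficit = 17 − 186/11 = 1/11 ≥ 0, confirming Bessel's inequality. (The deficit equals ||v − Σ <v,e_j> e_j||^2, the squared distance from v to span{e_j}.)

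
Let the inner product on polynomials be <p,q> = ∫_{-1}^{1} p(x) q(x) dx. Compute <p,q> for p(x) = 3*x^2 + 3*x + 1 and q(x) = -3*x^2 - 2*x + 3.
<p,q> = 12/5

Expand the product: p(x)·q(x) = -9*x^4 - 15*x^3 + 7*x + 3.
∫_{-1}^{1} of each monomial x^k gives [2/(k+1) if k even, 0 if k odd]. Integrating term-by-term (or equivalently evaluating the antiderivative F(x) = -9*x^5/5 - 15*x^4/4 + 7*x^2/2 + 3*x at the endpoints):
  F(1) − F(−1) = 19/20 − (-29/20) = 12/5.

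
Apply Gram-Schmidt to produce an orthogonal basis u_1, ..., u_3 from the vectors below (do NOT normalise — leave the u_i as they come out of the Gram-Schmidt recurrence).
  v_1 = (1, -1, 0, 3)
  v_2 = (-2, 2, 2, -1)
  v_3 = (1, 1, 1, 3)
Orthogonal basis:
  u_1 = (1, -1, 0, 3)
  u_2 = (-15/11, 15/11, 2, 10/11)
  u_3 = (44/47, 50/47, -5/47, 2/47)

Apply the Gram-Schmidt recurrence
  u_1 = v_1
  u_i = v_i − Σ_{j<i} ((v_i · u_j) / (u_j · u_j)) · u_j.

Step by step this gives:
  u_1 = (1, -1, 0, 3)
  u_2 = (-15/11, 15/11, 2, 10/11)
  u_3 = (44/47, 50/47, -5/47, 2/47)

Orthogonality check:
  u_2 · u_1 = 0 (should be 0)
  u_3 · u_1 = 0 (should be 0)
  u_3 · u_2 = 0 (should be 0)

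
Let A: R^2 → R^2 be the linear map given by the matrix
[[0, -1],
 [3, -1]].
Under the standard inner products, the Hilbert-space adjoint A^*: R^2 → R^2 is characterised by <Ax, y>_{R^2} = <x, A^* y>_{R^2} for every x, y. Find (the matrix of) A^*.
A^* = A^T =
[[0, 3],
 [-1, -1]]

For real matrices with standard dot products, the defining identity <Ax, y> = <x, A^* y> gives (Ax)^T y = x^T (A^*) y, i.e. x^T A^T y = x^T (A^*) y. Since this holds for all x, y, we must have A^* = A^T. Therefore
A^* =
[[0, 3],
 [-1, -1]].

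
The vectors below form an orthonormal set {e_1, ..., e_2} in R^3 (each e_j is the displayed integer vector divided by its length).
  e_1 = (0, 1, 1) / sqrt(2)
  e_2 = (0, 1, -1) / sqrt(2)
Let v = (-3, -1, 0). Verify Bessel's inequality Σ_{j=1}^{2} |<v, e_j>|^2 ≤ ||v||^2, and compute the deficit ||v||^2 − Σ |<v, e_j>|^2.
Σ |<v, e_j>|^2 = 1; ||v||^2 = 10; deficit = 9

Write each e_j = u_j / sqrt(<u_j, u_j>) where u_j is the displayed integer vector. Then <v, e_j> = <v, u_j> / sqrt(<u_j, u_j>), so |<v, e_j>|^2 = <v, u_j>^2 / <u_j, u_j>.
Coefficients: <v, e_1> = -1/sqrt(2), <v, e_2> = -1/sqrt(2).
Square and sum: Σ |<v, e_j>|^2 = 1.
Compute ||v||^2 = v·v = 10.
Deficit = 10 − 1 = 9 ≥ 0, confirming Bessel's inequality. (The deficit equals ||v − Σ <v,e_j> e_j||^2, the squared distance from v to span{e_j}.)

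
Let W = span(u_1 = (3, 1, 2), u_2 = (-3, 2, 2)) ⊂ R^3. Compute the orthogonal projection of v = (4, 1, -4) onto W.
proj_W(v) = (804/229, -443/229, -412/229)

Set up U = [u_1 | ... | u_2] ∈ R^(3×2). The projector onto W = col(U) is P = U (U^T U)^(-1) U^T.
Compute U^T U =
  [14, -3]
  [-3, 17],
and U^T v = (5, -18).
Solve U^T U · c = U^T v for the coefficients: c = (31/229, -237/229). The projection is proj_W(v) = U c.
Check: (v - proj_W(v)) · u_1 = 0  (should be 0).
Check: (v - proj_W(v)) · u_2 = 0  (should be 0).
Result: proj_W(v) = (804/229, -443/229, -412/229).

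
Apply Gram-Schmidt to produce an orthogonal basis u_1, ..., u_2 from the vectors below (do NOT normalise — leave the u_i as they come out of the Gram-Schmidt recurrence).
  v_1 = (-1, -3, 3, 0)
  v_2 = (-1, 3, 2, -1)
Orthogonal basis:
  u_1 = (-1, -3, 3, 0)
  u_2 = (-21/19, 51/19, 44/19, -1)

Apply the Gram-Schmidt recurrence
  u_1 = v_1
  u_i = v_i − Σ_{j<i} ((v_i · u_j) / (u_j · u_j)) · u_j.

Step by step this gives:
  u_1 = (-1, -3, 3, 0)
  u_2 = (-21/19, 51/19, 44/19, -1)

Orthogonality check:
  u_2 · u_1 = 0 (should be 0)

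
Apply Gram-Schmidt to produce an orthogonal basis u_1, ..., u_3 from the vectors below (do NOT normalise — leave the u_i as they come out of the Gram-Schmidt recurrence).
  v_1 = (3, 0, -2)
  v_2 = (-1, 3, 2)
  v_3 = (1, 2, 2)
Orthogonal basis:
  u_1 = (3, 0, -2)
  u_2 = (8/13, 3, 12/13)
  u_3 = (96/133, -64/133, 144/133)

Apply the Gram-Schmidt recurrence
  u_1 = v_1
  u_i = v_i − Σ_{j<i} ((v_i · u_j) / (u_j · u_j)) · u_j.

Step by step this gives:
  u_1 = (3, 0, -2)
  u_2 = (8/13, 3, 12/13)
  u_3 = (96/133, -64/133, 144/133)

Orthogonality check:
  u_2 · u_1 = 0 (should be 0)
  u_3 · u_1 = 0 (should be 0)
  u_3 · u_2 = 0 (should be 0)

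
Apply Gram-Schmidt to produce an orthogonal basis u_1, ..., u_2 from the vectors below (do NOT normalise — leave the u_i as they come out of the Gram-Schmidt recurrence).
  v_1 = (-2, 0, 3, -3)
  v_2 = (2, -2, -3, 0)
Orthogonal basis:
  u_1 = (-2, 0, 3, -3)
  u_2 = (9/11, -2, -27/22, -39/22)

Apply the Gram-Schmidt recurrence
  u_1 = v_1
  u_i = v_i − Σ_{j<i} ((v_i · u_j) / (u_j · u_j)) · u_j.

Step by step this gives:
  u_1 = (-2, 0, 3, -3)
  u_2 = (9/11, -2, -27/22, -39/22)

Orthogonality check:
  u_2 · u_1 = 0 (should be 0)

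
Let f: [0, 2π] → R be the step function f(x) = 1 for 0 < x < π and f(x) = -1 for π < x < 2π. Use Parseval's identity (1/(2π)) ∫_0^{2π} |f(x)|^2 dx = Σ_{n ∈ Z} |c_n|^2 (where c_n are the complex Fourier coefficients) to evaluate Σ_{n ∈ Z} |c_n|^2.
Σ |c_n|^2 = 1

Parseval equates the L^2 energy of f (normalised by 1/(2π)) with the ℓ^2 sum of its Fourier coefficients: (1/(2π)) ∫_0^{2π} |f|^2 = Σ |c_n|^2.
Compute the left side: (1/(2π)) [∫_0^π 1^2 dx + ∫_π^{2π} (-1)^2 dx] = (1/(2π)) · (1π + 1π) = (1 + 1)/2 = 1.
So Σ_{n ∈ Z} |c_n|^2 = 1.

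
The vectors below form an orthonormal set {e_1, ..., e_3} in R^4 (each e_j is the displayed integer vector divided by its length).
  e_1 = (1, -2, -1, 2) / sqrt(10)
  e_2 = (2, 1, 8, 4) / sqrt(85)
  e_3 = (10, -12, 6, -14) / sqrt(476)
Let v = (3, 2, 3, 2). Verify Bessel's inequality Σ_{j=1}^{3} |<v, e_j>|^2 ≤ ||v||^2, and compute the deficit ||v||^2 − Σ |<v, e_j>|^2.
Σ |<v, e_j>|^2 = 132/7; ||v||^2 = 26; deficit = 50/7

Write each e_j = u_j / sqrt(<u_j, u_j>) where u_j is the displayed integer vector. Then <v, e_j> = <v, u_j> / sqrt(<u_j, u_j>), so |<v, e_j>|^2 = <v, u_j>^2 / <u_j, u_j>.
Coefficients: <v, e_1> = 0/sqrt(10), <v, e_2> = 40/sqrt(85), <v, e_3> = -4/sqrt(476).
Square and sum: Σ |<v, e_j>|^2 = 132/7.
Compute ||v||^2 = v·v = 26.
Deficit = 26 − 132/7 = 50/7 ≥ 0, confirming Bessel's inequality. (The deficit equals ||v − Σ <v,e_j> e_j||^2, the squared distance from v to span{e_j}.)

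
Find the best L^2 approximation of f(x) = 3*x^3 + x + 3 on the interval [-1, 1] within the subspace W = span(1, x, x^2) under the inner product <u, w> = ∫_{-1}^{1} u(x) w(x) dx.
g(x) = 14*x/5 + 3

The best approximation g ∈ W is the orthogonal projection of f onto W. Writing g = a_0 + a_1 x + a_2 x^2, the coefficients solve the normal equations G · a = b where
  G_{ij} = <φ_i, φ_j> and b_i = <f, φ_i>, with φ_0 = 1, φ_1 = x, φ_2 = x^2.
G =
  [2, 0, 2/3]
  [0, 2/3, 0]
  [2/3, 0, 2/5],
b = (6, 28/15, 2).
Solving gives a_0 = 3, a_1 = 14/5, a_2 = 0, so
  g(x) = 14*x/5 + 3.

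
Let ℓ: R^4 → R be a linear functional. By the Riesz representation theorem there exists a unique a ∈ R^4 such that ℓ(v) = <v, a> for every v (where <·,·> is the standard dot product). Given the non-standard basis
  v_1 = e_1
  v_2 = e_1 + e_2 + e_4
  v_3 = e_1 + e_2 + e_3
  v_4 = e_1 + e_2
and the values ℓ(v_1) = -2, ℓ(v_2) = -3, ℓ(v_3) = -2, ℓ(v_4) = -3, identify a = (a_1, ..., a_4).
a = (-2, -1, 1, 0)

Write a = (a_1, ..., a_4) in the standard basis. For each basis vector v_i, ℓ(v_i) = <v_i, a> is a linear equation in the a_j's. Collect the n equations into a matrix system V a = ℓ, where row i of V is v_i (expressed in the standard basis). Since V is invertible (lower-triangular with 1s on the diagonal, up to permutation), solve by back-substitution:
  V =
[[1, 0, 0, 0],
 [1, 1, 0, 1],
 [1, 1, 1, 0],
 [1, 1, 0, 0]]
  V a = (-2, -3, -2, -3)
Solving gives a = (-2, -1, 1, 0).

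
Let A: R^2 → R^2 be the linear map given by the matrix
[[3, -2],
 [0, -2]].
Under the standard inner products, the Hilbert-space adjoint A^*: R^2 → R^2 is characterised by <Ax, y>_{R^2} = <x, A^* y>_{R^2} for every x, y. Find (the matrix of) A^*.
A^* = A^T =
[[3, 0],
 [-2, -2]]

For real matrices with standard dot products, the defining identity <Ax, y> = <x, A^* y> gives (Ax)^T y = x^T (A^*) y, i.e. x^T A^T y = x^T (A^*) y. Since this holds for all x, y, we must have A^* = A^T. Therefore
A^* =
[[3, 0],
 [-2, -2]].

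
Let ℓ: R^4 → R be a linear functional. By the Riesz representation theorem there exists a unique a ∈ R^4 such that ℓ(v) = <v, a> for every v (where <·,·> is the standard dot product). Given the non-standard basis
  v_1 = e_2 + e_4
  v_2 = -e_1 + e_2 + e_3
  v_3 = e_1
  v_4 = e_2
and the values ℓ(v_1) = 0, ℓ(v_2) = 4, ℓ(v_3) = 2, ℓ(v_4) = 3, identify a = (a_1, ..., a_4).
a = (2, 3, 3, -3)

Write a = (a_1, ..., a_4) in the standard basis. For each basis vector v_i, ℓ(v_i) = <v_i, a> is a linear equation in the a_j's. Collect the n equations into a matrix system V a = ℓ, where row i of V is v_i (expressed in the standard basis). Since V is invertible (lower-triangular with 1s on the diagonal, up to permutation), solve by back-substitution:
  V =
[[0, 1, 0, 1],
 [-1, 1, 1, 0],
 [1, 0, 0, 0],
 [0, 1, 0, 0]]
  V a = (0, 4, 2, 3)
Solving gives a = (2, 3, 3, -3).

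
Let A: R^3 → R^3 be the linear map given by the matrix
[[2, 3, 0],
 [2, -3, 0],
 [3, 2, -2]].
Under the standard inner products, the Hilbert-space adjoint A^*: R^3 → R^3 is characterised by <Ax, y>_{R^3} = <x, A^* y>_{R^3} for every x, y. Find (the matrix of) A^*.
A^* = A^T =
[[2, 2, 3],
 [3, -3, 2],
 [0, 0, -2]]

For real matrices with standard dot products, the defining identity <Ax, y> = <x, A^* y> gives (Ax)^T y = x^T (A^*) y, i.e. x^T A^T y = x^T (A^*) y. Since this holds for all x, y, we must have A^* = A^T. Therefore
A^* =
[[2, 2, 3],
 [3, -3, 2],
 [0, 0, -2]].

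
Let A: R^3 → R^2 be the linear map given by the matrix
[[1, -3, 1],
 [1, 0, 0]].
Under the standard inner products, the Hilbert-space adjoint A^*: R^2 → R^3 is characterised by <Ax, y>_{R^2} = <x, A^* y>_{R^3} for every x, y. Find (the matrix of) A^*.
A^* = A^T =
[[1, 1],
 [-3, 0],
 [1, 0]]

For real matrices with standard dot products, the defining identity <Ax, y> = <x, A^* y> gives (Ax)^T y = x^T (A^*) y, i.e. x^T A^T y = x^T (A^*) y. Since this holds for all x, y, we must have A^* = A^T. Therefore
A^* =
[[1, 1],
 [-3, 0],
 [1, 0]].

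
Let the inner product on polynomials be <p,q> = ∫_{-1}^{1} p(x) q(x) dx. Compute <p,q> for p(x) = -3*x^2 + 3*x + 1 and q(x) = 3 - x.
<p,q> = -2

Expand the product: p(x)·q(x) = 3*x^3 - 12*x^2 + 8*x + 3.
∫_{-1}^{1} of each monomial x^k gives [2/(k+1) if k even, 0 if k odd]. Integrating term-by-term (or equivalently evaluating the antiderivative F(x) = 3*x^4/4 - 4*x^3 + 4*x^2 + 3*x at the endpoints):
  F(1) − F(−1) = 15/4 − (23/4) = -2.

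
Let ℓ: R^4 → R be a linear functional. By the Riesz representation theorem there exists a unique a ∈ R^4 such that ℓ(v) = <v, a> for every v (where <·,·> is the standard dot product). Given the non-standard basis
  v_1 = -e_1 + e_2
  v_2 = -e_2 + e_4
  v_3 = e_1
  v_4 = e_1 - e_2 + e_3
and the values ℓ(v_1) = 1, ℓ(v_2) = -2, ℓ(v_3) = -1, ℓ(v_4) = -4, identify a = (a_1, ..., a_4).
a = (-1, 0, -3, -2)

Write a = (a_1, ..., a_4) in the standard basis. For each basis vector v_i, ℓ(v_i) = <v_i, a> is a linear equation in the a_j's. Collect the n equations into a matrix system V a = ℓ, where row i of V is v_i (expressed in the standard basis). Since V is invertible (lower-triangular with 1s on the diagonal, up to permutation), solve by back-substitution:
  V =
[[-1, 1, 0, 0],
 [0, -1, 0, 1],
 [1, 0, 0, 0],
 [1, -1, 1, 0]]
  V a = (1, -2, -1, -4)
Solving gives a = (-1, 0, -3, -2).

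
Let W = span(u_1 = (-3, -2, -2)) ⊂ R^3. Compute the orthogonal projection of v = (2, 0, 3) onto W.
proj_W(v) = (36/17, 24/17, 24/17)

Set up U = [u_1 | ... | u_1] ∈ R^(3×1). The projector onto W = col(U) is P = U (U^T U)^(-1) U^T.
Compute U^T U =
  [17],
and U^T v = (-12).
Solve U^T U · c = U^T v for the coefficients: c = (-12/17). The projection is proj_W(v) = U c.
Check: (v - proj_W(v)) · u_1 = 0  (should be 0).
Result: proj_W(v) = (36/17, 24/17, 24/17).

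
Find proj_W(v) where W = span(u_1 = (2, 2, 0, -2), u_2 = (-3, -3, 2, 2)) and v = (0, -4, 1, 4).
proj_W(v) = (-19/7, -19/7, 2/7, 18/7)

Set up U = [u_1 | ... | u_2] ∈ R^(4×2). The projector onto W = col(U) is P = U (U^T U)^(-1) U^T.
Compute U^T U =
  [12, -16]
  [-16, 26],
and U^T v = (-16, 22).
Solve U^T U · c = U^T v for the coefficients: c = (-8/7, 1/7). The projection is proj_W(v) = U c.
Check: (v - proj_W(v)) · u_1 = 0  (should be 0).
Check: (v - proj_W(v)) · u_2 = 0  (should be 0).
Result: proj_W(v) = (-19/7, -19/7, 2/7, 18/7).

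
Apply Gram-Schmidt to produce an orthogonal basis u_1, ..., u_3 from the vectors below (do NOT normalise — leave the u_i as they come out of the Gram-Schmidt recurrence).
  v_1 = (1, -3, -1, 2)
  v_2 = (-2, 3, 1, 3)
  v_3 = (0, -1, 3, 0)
Orthogonal basis:
  u_1 = (1, -3, -1, 2)
  u_2 = (-8/5, 9/5, 3/5, 19/5)
  u_3 = (0, -1, 3, 0)

Apply the Gram-Schmidt recurrence
  u_1 = v_1
  u_i = v_i − Σ_{j<i} ((v_i · u_j) / (u_j · u_j)) · u_j.

Step by step this gives:
  u_1 = (1, -3, -1, 2)
  u_2 = (-8/5, 9/5, 3/5, 19/5)
  u_3 = (0, -1, 3, 0)

Orthogonality check:
  u_2 · u_1 = 0 (should be 0)
  u_3 · u_1 = 0 (should be 0)
  u_3 · u_2 = 0 (should be 0)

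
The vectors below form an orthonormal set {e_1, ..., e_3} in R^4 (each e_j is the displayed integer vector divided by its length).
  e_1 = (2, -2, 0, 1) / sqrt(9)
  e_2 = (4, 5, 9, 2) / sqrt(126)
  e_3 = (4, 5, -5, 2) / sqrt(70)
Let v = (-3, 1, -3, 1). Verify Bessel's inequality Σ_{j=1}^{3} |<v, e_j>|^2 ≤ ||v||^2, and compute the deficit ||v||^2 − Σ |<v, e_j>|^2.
Σ |<v, e_j>|^2 = 15; ||v||^2 = 20; deficit = 5

Write each e_j = u_j / sqrt(<u_j, u_j>) where u_j is the displayed integer vector. Then <v, e_j> = <v, u_j> / sqrt(<u_j, u_j>), so |<v, e_j>|^2 = <v, u_j>^2 / <u_j, u_j>.
Coefficients: <v, e_1> = -7/sqrt(9), <v, e_2> = -32/sqrt(126), <v, e_3> = 10/sqrt(70).
Square and sum: Σ |<v, e_j>|^2 = 15.
Compute ||v||^2 = v·v = 20.
Deficit = 20 − 15 = 5 ≥ 0, confirming Bessel's inequality. (The deficit equals ||v − Σ <v,e_j> e_j||^2, the squared distance from v to span{e_j}.)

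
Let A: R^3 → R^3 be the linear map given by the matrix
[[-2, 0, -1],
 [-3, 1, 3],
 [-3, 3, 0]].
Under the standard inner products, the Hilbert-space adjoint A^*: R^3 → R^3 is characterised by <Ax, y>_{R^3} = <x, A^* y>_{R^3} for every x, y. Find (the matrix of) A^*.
A^* = A^T =
[[-2, -3, -3],
 [0, 1, 3],
 [-1, 3, 0]]

For real matrices with standard dot products, the defining identity <Ax, y> = <x, A^* y> gives (Ax)^T y = x^T (A^*) y, i.e. x^T A^T y = x^T (A^*) y. Since this holds for all x, y, we must have A^* = A^T. Therefore
A^* =
[[-2, -3, -3],
 [0, 1, 3],
 [-1, 3, 0]].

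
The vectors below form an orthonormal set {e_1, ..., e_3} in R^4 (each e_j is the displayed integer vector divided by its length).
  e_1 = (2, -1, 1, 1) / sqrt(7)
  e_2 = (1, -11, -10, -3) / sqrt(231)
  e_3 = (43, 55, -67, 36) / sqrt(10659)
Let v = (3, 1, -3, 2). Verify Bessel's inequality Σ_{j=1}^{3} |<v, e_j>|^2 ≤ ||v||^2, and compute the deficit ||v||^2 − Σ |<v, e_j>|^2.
Σ |<v, e_j>|^2 = 7425/323; ||v||^2 = 23; deficit = 4/323

Write each e_j = u_j / sqrt(<u_j, u_j>) where u_j is the displayed integer vector. Then <v, e_j> = <v, u_j> / sqrt(<u_j, u_j>), so |<v, e_j>|^2 = <v, u_j>^2 / <u_j, u_j>.
Coefficients: <v, e_1> = 4/sqrt(7), <v, e_2> = 16/sqrt(231), <v, e_3> = 457/sqrt(10659).
Square and sum: Σ |<v, e_j>|^2 = 7425/323.
Compute ||v||^2 = v·v = 23.
Deficit = 23 − 7425/323 = 4/323 ≥ 0, confirming Bessel's inequality. (The deficit equals ||v − Σ <v,e_j> e_j||^2, the squared distance from v to span{e_j}.)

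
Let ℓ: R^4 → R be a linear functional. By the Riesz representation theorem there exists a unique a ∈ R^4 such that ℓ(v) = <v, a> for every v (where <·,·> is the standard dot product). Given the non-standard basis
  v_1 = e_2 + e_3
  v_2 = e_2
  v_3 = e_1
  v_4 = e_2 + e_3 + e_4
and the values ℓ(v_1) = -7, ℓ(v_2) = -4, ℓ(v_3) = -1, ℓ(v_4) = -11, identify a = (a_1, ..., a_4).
a = (-1, -4, -3, -4)

Write a = (a_1, ..., a_4) in the standard basis. For each basis vector v_i, ℓ(v_i) = <v_i, a> is a linear equation in the a_j's. Collect the n equations into a matrix system V a = ℓ, where row i of V is v_i (expressed in the standard basis). Since V is invertible (lower-triangular with 1s on the diagonal, up to permutation), solve by back-substitution:
  V =
[[0, 1, 1, 0],
 [0, 1, 0, 0],
 [1, 0, 0, 0],
 [0, 1, 1, 1]]
  V a = (-7, -4, -1, -11)
Solving gives a = (-1, -4, -3, -4).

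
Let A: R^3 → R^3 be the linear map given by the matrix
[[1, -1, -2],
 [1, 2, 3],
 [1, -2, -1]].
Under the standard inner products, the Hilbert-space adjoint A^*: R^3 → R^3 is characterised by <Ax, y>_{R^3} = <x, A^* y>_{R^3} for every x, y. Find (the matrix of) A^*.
A^* = A^T =
[[1, 1, 1],
 [-1, 2, -2],
 [-2, 3, -1]]

For real matrices with standard dot products, the defining identity <Ax, y> = <x, A^* y> gives (Ax)^T y = x^T (A^*) y, i.e. x^T A^T y = x^T (A^*) y. Since this holds for all x, y, we must have A^* = A^T. Therefore
A^* =
[[1, 1, 1],
 [-1, 2, -2],
 [-2, 3, -1]].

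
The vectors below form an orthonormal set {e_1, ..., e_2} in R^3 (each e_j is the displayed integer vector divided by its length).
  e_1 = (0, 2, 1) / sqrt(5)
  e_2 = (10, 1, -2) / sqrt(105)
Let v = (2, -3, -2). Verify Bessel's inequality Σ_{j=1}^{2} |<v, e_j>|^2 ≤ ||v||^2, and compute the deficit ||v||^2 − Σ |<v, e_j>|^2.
Σ |<v, e_j>|^2 = 17; ||v||^2 = 17; deficit = 0

Write each e_j = u_j / sqrt(<u_j, u_j>) where u_j is the displayed integer vector. Then <v, e_j> = <v, u_j> / sqrt(<u_j, u_j>), so |<v, e_j>|^2 = <v, u_j>^2 / <u_j, u_j>.
Coefficients: <v, e_1> = -8/sqrt(5), <v, e_2> = 21/sqrt(105).
Square and sum: Σ |<v, e_j>|^2 = 17.
Compute ||v||^2 = v·v = 17.
Deficit = 17 − 17 = 0 ≥ 0, confirming Bessel's inequality. (The deficit equals ||v − Σ <v,e_j> e_j||^2, the squared distance from v to span{e_j}.)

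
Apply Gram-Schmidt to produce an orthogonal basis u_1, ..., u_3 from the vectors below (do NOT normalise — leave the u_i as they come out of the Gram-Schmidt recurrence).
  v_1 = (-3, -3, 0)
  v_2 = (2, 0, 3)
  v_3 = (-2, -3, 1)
Orthogonal basis:
  u_1 = (-3, -3, 0)
  u_2 = (1, -1, 3)
  u_3 = (3/22, -3/22, -1/11)

Apply the Gram-Schmidt recurrence
  u_1 = v_1
  u_i = v_i − Σ_{j<i} ((v_i · u_j) / (u_j · u_j)) · u_j.

Step by step this gives:
  u_1 = (-3, -3, 0)
  u_2 = (1, -1, 3)
  u_3 = (3/22, -3/22, -1/11)

Orthogonality check:
  u_2 · u_1 = 0 (should be 0)
  u_3 · u_1 = 0 (should be 0)
  u_3 · u_2 = 0 (should be 0)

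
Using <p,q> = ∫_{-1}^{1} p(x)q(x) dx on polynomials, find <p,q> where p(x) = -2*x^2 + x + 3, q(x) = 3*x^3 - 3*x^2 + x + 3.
<p,q> = 184/15

Expand the product: p(x)·q(x) = -6*x^5 + 9*x^4 + 4*x^3 - 14*x^2 + 6*x + 9.
∫_{-1}^{1} of each monomial x^k gives [2/(k+1) if k even, 0 if k odd]. Integrating term-by-term (or equivalently evaluating the antiderivative F(x) = -x^6 + 9*x^5/5 + x^4 - 14*x^3/3 + 3*x^2 + 9*x at the endpoints):
  F(1) − F(−1) = 137/15 − (-47/15) = 184/15.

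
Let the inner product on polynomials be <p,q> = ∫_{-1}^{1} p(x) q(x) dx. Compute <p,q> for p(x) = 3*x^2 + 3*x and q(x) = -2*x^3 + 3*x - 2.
<p,q> = -2/5

Expand the product: p(x)·q(x) = -6*x^5 - 6*x^4 + 9*x^3 + 3*x^2 - 6*x.
∫_{-1}^{1} of each monomial x^k gives [2/(k+1) if k even, 0 if k odd]. Integrating term-by-term (or equivalently evaluating the antiderivative F(x) = -x^6 - 6*x^5/5 + 9*x^4/4 + x^3 - 3*x^2 at the endpoints):
  F(1) − F(−1) = -39/20 − (-31/20) = -2/5.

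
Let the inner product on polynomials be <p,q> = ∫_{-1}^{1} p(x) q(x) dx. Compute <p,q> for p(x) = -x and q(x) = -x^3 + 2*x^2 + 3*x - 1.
<p,q> = -8/5

Expand the product: p(x)·q(x) = x^4 - 2*x^3 - 3*x^2 + x.
∫_{-1}^{1} of each monomial x^k gives [2/(k+1) if k even, 0 if k odd]. Integrating term-by-term (or equivalently evaluating the antiderivative F(x) = x^5/5 - x^4/2 - x^3 + x^2/2 at the endpoints):
  F(1) − F(−1) = -4/5 − (4/5) = -8/5.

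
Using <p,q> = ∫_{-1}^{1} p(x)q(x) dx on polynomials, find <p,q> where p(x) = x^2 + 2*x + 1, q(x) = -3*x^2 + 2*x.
<p,q> = -8/15

Expand the product: p(x)·q(x) = -3*x^4 - 4*x^3 + x^2 + 2*x.
∫_{-1}^{1} of each monomial x^k gives [2/(k+1) if k even, 0 if k odd]. Integrating term-by-term (or equivalently evaluating the antiderivative F(x) = -3*x^5/5 - x^4 + x^3/3 + x^2 at the endpoints):
  F(1) − F(−1) = -4/15 − (4/15) = -8/15.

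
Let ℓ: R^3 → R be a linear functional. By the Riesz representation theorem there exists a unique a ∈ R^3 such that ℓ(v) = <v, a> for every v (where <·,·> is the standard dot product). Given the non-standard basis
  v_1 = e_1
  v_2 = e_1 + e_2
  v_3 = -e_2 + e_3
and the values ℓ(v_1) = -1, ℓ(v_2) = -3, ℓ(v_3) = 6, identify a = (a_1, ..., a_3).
a = (-1, -2, 4)

Write a = (a_1, ..., a_3) in the standard basis. For each basis vector v_i, ℓ(v_i) = <v_i, a> is a linear equation in the a_j's. Collect the n equations into a matrix system V a = ℓ, where row i of V is v_i (expressed in the standard basis). Since V is invertible (lower-triangular with 1s on the diagonal, up to permutation), solve by back-substitution:
  V =
[[1, 0, 0],
 [1, 1, 0],
 [0, -1, 1]]
  V a = (-1, -3, 6)
Solving gives a = (-1, -2, 4).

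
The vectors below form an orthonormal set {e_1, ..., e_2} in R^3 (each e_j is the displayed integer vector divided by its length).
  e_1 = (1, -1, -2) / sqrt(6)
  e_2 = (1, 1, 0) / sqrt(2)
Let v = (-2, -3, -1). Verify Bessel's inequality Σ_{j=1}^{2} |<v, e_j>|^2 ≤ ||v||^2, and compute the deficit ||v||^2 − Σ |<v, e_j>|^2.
Σ |<v, e_j>|^2 = 14; ||v||^2 = 14; deficit = 0

Write each e_j = u_j / sqrt(<u_j, u_j>) where u_j is the displayed integer vector. Then <v, e_j> = <v, u_j> / sqrt(<u_j, u_j>), so |<v, e_j>|^2 = <v, u_j>^2 / <u_j, u_j>.
Coefficients: <v, e_1> = 3/sqrt(6), <v, e_2> = -5/sqrt(2).
Square and sum: Σ |<v, e_j>|^2 = 14.
Compute ||v||^2 = v·v = 14.
Deficit = 14 − 14 = 0 ≥ 0, confirming Bessel's inequality. (The deficit equals ||v − Σ <v,e_j> e_j||^2, the squared distance from v to span{e_j}.)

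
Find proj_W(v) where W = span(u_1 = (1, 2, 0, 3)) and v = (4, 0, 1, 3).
proj_W(v) = (13/14, 13/7, 0, 39/14)

Set up U = [u_1 | ... | u_1] ∈ R^(4×1). The projector onto W = col(U) is P = U (U^T U)^(-1) U^T.
Compute U^T U =
  [14],
and U^T v = (13).
Solve U^T U · c = U^T v for the coefficients: c = (13/14). The projection is proj_W(v) = U c.
Check: (v - proj_W(v)) · u_1 = 0  (should be 0).
Result: proj_W(v) = (13/14, 13/7, 0, 39/14).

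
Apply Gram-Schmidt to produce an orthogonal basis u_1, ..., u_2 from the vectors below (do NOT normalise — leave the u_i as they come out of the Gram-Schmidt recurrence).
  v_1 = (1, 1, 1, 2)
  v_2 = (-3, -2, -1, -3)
Orthogonal basis:
  u_1 = (1, 1, 1, 2)
  u_2 = (-9/7, -2/7, 5/7, 3/7)

Apply the Gram-Schmidt recurrence
  u_1 = v_1
  u_i = v_i − Σ_{j<i} ((v_i · u_j) / (u_j · u_j)) · u_j.

Step by step this gives:
  u_1 = (1, 1, 1, 2)
  u_2 = (-9/7, -2/7, 5/7, 3/7)

Orthogonality check:
  u_2 · u_1 = 0 (should be 0)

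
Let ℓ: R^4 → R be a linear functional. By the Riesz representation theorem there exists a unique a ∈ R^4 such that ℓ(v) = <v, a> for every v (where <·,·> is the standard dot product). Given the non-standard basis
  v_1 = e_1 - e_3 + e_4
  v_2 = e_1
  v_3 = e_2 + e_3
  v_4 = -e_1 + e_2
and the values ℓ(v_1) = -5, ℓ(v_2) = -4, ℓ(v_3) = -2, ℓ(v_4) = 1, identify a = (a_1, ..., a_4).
a = (-4, -3, 1, 0)

Write a = (a_1, ..., a_4) in the standard basis. For each basis vector v_i, ℓ(v_i) = <v_i, a> is a linear equation in the a_j's. Collect the n equations into a matrix system V a = ℓ, where row i of V is v_i (expressed in the standard basis). Since V is invertible (lower-triangular with 1s on the diagonal, up to permutation), solve by back-substitution:
  V =
[[1, 0, -1, 1],
 [1, 0, 0, 0],
 [0, 1, 1, 0],
 [-1, 1, 0, 0]]
  V a = (-5, -4, -2, 1)
Solving gives a = (-4, -3, 1, 0).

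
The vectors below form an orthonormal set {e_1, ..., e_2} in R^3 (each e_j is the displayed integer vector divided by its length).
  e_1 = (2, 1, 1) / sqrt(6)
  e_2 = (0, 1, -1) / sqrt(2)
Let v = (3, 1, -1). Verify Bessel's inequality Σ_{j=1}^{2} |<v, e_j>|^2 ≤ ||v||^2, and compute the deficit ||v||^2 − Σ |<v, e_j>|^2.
Σ |<v, e_j>|^2 = 8; ||v||^2 = 11; deficit = 3

Write each e_j = u_j / sqrt(<u_j, u_j>) where u_j is the displayed integer vector. Then <v, e_j> = <v, u_j> / sqrt(<u_j, u_j>), so |<v, e_j>|^2 = <v, u_j>^2 / <u_j, u_j>.
Coefficients: <v, e_1> = 6/sqrt(6), <v, e_2> = 2/sqrt(2).
Square and sum: Σ |<v, e_j>|^2 = 8.
Compute ||v||^2 = v·v = 11.
Deficit = 11 − 8 = 3 ≥ 0, confirming Bessel's inequality. (The deficit equals ||v − Σ <v,e_j> e_j||^2, the squared distance from v to span{e_j}.)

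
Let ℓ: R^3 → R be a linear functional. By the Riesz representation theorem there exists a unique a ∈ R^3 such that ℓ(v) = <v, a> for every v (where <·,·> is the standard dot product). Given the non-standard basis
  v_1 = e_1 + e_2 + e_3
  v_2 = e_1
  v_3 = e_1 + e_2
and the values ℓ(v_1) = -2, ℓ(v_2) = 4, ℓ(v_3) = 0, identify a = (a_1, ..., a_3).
a = (4, -4, -2)

Write a = (a_1, ..., a_3) in the standard basis. For each basis vector v_i, ℓ(v_i) = <v_i, a> is a linear equation in the a_j's. Collect the n equations into a matrix system V a = ℓ, where row i of V is v_i (expressed in the standard basis). Since V is invertible (lower-triangular with 1s on the diagonal, up to permutation), solve by back-substitution:
  V =
[[1, 1, 1],
 [1, 0, 0],
 [1, 1, 0]]
  V a = (-2, 4, 0)
Solving gives a = (4, -4, -2).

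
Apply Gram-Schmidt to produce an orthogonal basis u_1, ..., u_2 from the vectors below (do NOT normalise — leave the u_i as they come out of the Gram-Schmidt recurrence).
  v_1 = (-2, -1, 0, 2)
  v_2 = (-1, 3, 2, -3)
Orthogonal basis:
  u_1 = (-2, -1, 0, 2)
  u_2 = (-23/9, 20/9, 2, -13/9)

Apply the Gram-Schmidt recurrence
  u_1 = v_1
  u_i = v_i − Σ_{j<i} ((v_i · u_j) / (u_j · u_j)) · u_j.

Step by step this gives:
  u_1 = (-2, -1, 0, 2)
  u_2 = (-23/9, 20/9, 2, -13/9)

Orthogonality check:
  u_2 · u_1 = 0 (should be 0)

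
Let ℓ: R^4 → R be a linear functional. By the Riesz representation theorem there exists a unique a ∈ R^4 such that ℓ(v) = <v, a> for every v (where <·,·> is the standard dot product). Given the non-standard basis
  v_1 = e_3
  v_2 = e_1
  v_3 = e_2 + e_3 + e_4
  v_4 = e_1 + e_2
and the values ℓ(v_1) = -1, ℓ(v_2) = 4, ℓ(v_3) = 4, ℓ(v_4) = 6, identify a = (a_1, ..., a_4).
a = (4, 2, -1, 3)

Write a = (a_1, ..., a_4) in the standard basis. For each basis vector v_i, ℓ(v_i) = <v_i, a> is a linear equation in the a_j's. Collect the n equations into a matrix system V a = ℓ, where row i of V is v_i (expressed in the standard basis). Since V is invertible (lower-triangular with 1s on the diagonal, up to permutation), solve by back-substitution:
  V =
[[0, 0, 1, 0],
 [1, 0, 0, 0],
 [0, 1, 1, 1],
 [1, 1, 0, 0]]
  V a = (-1, 4, 4, 6)
Solving gives a = (4, 2, -1, 3).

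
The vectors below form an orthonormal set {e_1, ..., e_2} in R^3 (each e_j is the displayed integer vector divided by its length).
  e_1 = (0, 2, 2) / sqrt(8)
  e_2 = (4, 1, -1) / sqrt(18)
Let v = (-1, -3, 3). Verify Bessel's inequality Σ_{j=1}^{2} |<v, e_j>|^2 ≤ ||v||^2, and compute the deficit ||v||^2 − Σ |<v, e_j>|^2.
Σ |<v, e_j>|^2 = 50/9; ||v||^2 = 19; deficit = 121/9

Write each e_j = u_j / sqrt(<u_j, u_j>) where u_j is the displayed integer vector. Then <v, e_j> = <v, u_j> / sqrt(<u_j, u_j>), so |<v, e_j>|^2 = <v, u_j>^2 / <u_j, u_j>.
Coefficients: <v, e_1> = 0/sqrt(8), <v, e_2> = -10/sqrt(18).
Square and sum: Σ |<v, e_j>|^2 = 50/9.
Compute ||v||^2 = v·v = 19.
Deficit = 19 − 50/9 = 121/9 ≥ 0, confirming Bessel's inequality. (The deficit equals ||v − Σ <v,e_j> e_j||^2, the squared distance from v to span{e_j}.)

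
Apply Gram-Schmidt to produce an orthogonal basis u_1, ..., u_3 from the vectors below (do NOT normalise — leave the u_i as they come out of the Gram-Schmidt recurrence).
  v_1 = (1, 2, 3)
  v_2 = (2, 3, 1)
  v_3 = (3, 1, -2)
Orthogonal basis:
  u_1 = (1, 2, 3)
  u_2 = (17/14, 10/7, -19/14)
  u_3 = (98/75, -14/15, 14/75)

Apply the Gram-Schmidt recurrence
  u_1 = v_1
  u_i = v_i − Σ_{j<i} ((v_i · u_j) / (u_j · u_j)) · u_j.

Step by step this gives:
  u_1 = (1, 2, 3)
  u_2 = (17/14, 10/7, -19/14)
  u_3 = (98/75, -14/15, 14/75)

Orthogonality check:
  u_2 · u_1 = 0 (should be 0)
  u_3 · u_1 = 0 (should be 0)
  u_3 · u_2 = 0 (should be 0)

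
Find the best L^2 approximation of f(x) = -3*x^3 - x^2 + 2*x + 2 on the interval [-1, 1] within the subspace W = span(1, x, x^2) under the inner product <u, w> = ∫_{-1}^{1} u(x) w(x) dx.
g(x) = -x^2 + x/5 + 2

The best approximation g ∈ W is the orthogonal projection of f onto W. Writing g = a_0 + a_1 x + a_2 x^2, the coefficients solve the normal equations G · a = b where
  G_{ij} = <φ_i, φ_j> and b_i = <f, φ_i>, with φ_0 = 1, φ_1 = x, φ_2 = x^2.
G =
  [2, 0, 2/3]
  [0, 2/3, 0]
  [2/3, 0, 2/5],
b = (10/3, 2/15, 14/15).
Solving gives a_0 = 2, a_1 = 1/5, a_2 = -1, so
  g(x) = -x^2 + x/5 + 2.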